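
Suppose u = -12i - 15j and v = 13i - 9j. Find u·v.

u · v = (-12)·13 + (-15)·(-9) = -156 + 135 = -21

-21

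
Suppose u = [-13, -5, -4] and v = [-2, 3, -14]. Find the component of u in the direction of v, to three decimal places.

4.634

u · v = (-13)·(-2) + (-5)·3 + (-4)·(-14) = 26 - 15 + 56 = 67
|v| = √(4 + 9 + 196) = √209 ≈ 14.4568
comp_v u = 67 / √209 ≈ 4.634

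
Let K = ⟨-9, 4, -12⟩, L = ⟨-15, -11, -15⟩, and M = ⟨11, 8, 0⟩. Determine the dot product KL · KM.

-216

KL = L − K = (-6, -15, -3)
KM = M − K = (20, 4, 12)
KL · KM = (-6)·20 + (-15)·4 + (-3)·12 = -120 - 60 - 36 = -216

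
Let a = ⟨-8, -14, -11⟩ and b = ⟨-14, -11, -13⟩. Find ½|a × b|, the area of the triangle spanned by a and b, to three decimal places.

66.867

i: (-14)·(-13) - (-11)·(-11) = 182 - 121 = 61
j: (-11)·(-14) - (-8)·(-13) = 154 - 104 = 50
k: (-8)·(-11) - (-14)·(-14) = 88 - 196 = -108
a × b = (61, 50, -108)
|a × b| = √(61² + 50² + (-108)²) = √17885 ≈ 133.7348
area = ½ · 133.7348 ≈ 66.867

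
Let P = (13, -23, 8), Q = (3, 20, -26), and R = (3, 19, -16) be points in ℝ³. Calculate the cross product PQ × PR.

(396, 100, 10)

PQ = (-10, 43, -34)
PR = (-10, 42, -24)
i: 43·(-24) - (-34)·42 = -1032 - (-1428) = 396
j: (-34)·(-10) - (-10)·(-24) = 340 - 240 = 100
k: (-10)·42 - 43·(-10) = -420 - (-430) = 10
PQ × PR = (396, 100, 10)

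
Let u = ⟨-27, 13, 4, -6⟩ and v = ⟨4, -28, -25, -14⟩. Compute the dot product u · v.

-488

u · v = (-27)·4 + 13·(-28) + 4·(-25) + (-6)·(-14) = -108 - 364 - 100 + 84 = -488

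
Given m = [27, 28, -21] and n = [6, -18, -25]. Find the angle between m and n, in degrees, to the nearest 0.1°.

m · n = 27·6 + 28·(-18) + (-21)·(-25) = 162 - 504 + 525 = 183
|m|² = 729 + 784 + 441 = 1954,  |m| = √1954 ≈ 44.204072
|n|² = 36 + 324 + 625 = 985,  |n| = √985 ≈ 31.384710
cos θ = 183 / (44.204072 · 31.384710) ≈ 0.13191
θ = arccos(0.13191) ≈ 82.4°

82.4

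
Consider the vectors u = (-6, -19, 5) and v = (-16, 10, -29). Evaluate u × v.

i: (-19)·(-29) - 5·10 = 551 - 50 = 501
j: 5·(-16) - (-6)·(-29) = -80 - 174 = -254
k: (-6)·10 - (-19)·(-16) = -60 - 304 = -364
u × v = (501, -254, -364)

(501, -254, -364)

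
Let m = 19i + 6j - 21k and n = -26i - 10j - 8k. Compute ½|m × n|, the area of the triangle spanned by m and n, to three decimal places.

i: 6·(-8) - (-21)·(-10) = -48 - 210 = -258
j: (-21)·(-26) - 19·(-8) = 546 - (-152) = 698
k: 19·(-10) - 6·(-26) = -190 - (-156) = -34
m × n = (-258, 698, -34)
|m × n| = √((-258)² + 698² + (-34)²) = √554924 ≈ 744.9322
area = ½ · 744.9322 ≈ 372.466

372.466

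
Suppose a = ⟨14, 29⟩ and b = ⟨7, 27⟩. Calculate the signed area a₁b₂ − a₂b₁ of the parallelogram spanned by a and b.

14·27 - 29·7 = 378 - 203 = 175

175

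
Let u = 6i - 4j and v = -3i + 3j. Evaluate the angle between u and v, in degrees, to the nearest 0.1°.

168.7

u · v = 6·(-3) + (-4)·3 = -18 - 12 = -30
|u|² = 36 + 16 = 52,  |u| = √52 ≈ 7.211103
|v|² = 9 + 9 = 18,  |v| = √18 ≈ 4.242641
cos θ = -30 / (7.211103 · 4.242641) ≈ -0.98058
θ = arccos(-0.98058) ≈ 168.7°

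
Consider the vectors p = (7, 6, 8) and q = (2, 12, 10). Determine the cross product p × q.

(-36, -54, 72)

i: 6·10 - 8·12 = 60 - 96 = -36
j: 8·2 - 7·10 = 16 - 70 = -54
k: 7·12 - 6·2 = 84 - 12 = 72
p × q = (-36, -54, 72)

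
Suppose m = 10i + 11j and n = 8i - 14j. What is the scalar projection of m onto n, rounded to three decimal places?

-4.589

m · n = 10·8 + 11·(-14) = 80 - 154 = -74
|n| = √(64 + 196) = √260 ≈ 16.1245
comp_n m = -74 / √260 ≈ -4.589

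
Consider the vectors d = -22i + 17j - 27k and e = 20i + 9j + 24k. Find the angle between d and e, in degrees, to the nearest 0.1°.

137.9

d · e = (-22)·20 + 17·9 + (-27)·24 = -440 + 153 - 648 = -935
|d|² = 484 + 289 + 729 = 1502,  |d| = √1502 ≈ 38.755645
|e|² = 400 + 81 + 576 = 1057,  |e| = √1057 ≈ 32.511536
cos θ = -935 / (38.755645 · 32.511536) ≈ -0.74206
θ = arccos(-0.74206) ≈ 137.9°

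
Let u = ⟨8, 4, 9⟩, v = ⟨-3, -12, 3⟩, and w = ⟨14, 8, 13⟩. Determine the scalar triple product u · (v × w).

180

v × w:
i: (-12)·13 - 3·8 = -156 - 24 = -180
j: 3·14 - (-3)·13 = 42 - (-39) = 81
k: (-3)·8 - (-12)·14 = -24 - (-168) = 144
v × w = (-180, 81, 144)
u · (v × w) = 8·(-180) + 4·81 + 9·144 = -1440 + 324 + 1296 = 180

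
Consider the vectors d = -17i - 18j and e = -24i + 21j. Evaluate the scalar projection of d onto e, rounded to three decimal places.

d · e = (-17)·(-24) + (-18)·21 = 408 - 378 = 30
|e| = √(576 + 441) = √1017 ≈ 31.8904
comp_e d = 30 / √1017 ≈ 0.941

0.941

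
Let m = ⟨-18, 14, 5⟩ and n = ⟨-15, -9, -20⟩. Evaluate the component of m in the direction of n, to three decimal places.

1.656

m · n = (-18)·(-15) + 14·(-9) + 5·(-20) = 270 - 126 - 100 = 44
|n| = √(225 + 81 + 400) = √706 ≈ 26.5707
comp_n m = 44 / √706 ≈ 1.656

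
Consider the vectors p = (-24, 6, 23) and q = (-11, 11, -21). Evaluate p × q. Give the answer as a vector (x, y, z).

i: 6·(-21) - 23·11 = -126 - 253 = -379
j: 23·(-11) - (-24)·(-21) = -253 - 504 = -757
k: (-24)·11 - 6·(-11) = -264 - (-66) = -198
p × q = (-379, -757, -198)

(-379, -757, -198)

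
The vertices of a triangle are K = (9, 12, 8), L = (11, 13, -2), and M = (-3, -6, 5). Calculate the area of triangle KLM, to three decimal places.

111.737

KL = (2, 1, -10),  KM = (-12, -18, -3)
i: 1·(-3) - (-10)·(-18) = -3 - 180 = -183
j: (-10)·(-12) - 2·(-3) = 120 - (-6) = 126
k: 2·(-18) - 1·(-12) = -36 - (-12) = -24
KL × KM = (-183, 126, -24)
|KL × KM| = √49941 ≈ 223.4748
area = ½ · 223.4748 ≈ 111.737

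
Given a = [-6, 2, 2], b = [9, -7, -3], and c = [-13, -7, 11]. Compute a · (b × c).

160

b × c:
i: (-7)·11 - (-3)·(-7) = -77 - 21 = -98
j: (-3)·(-13) - 9·11 = 39 - 99 = -60
k: 9·(-7) - (-7)·(-13) = -63 - 91 = -154
b × c = (-98, -60, -154)
a · (b × c) = (-6)·(-98) + 2·(-60) + 2·(-154) = 588 - 120 - 308 = 160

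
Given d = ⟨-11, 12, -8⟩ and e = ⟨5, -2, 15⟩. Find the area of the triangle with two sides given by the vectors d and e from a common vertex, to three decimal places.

i: 12·15 - (-8)·(-2) = 180 - 16 = 164
j: (-8)·5 - (-11)·15 = -40 - (-165) = 125
k: (-11)·(-2) - 12·5 = 22 - 60 = -38
d × e = (164, 125, -38)
|d × e| = √(164² + 125² + (-38)²) = √43965 ≈ 209.6783
area = ½ · 209.6783 ≈ 104.839

104.839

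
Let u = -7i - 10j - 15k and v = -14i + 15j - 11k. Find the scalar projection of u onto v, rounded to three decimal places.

u · v = (-7)·(-14) + (-10)·15 + (-15)·(-11) = 98 - 150 + 165 = 113
|v| = √(196 + 225 + 121) = √542 ≈ 23.2809
comp_v u = 113 / √542 ≈ 4.854

4.854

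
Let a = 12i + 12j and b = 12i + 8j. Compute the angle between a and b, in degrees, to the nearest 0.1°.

a · b = 12·12 + 12·8 = 144 + 96 = 240
|a|² = 144 + 144 = 288,  |a| = √288 ≈ 16.970563
|b|² = 144 + 64 = 208,  |b| = √208 ≈ 14.422205
cos θ = 240 / (16.970563 · 14.422205) ≈ 0.98058
θ = arccos(0.98058) ≈ 11.3°

11.3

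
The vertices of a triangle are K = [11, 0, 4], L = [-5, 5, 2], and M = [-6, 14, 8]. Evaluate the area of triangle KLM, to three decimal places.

88.359

KL = (-16, 5, -2),  KM = (-17, 14, 4)
i: 5·4 - (-2)·14 = 20 - (-28) = 48
j: (-2)·(-17) - (-16)·4 = 34 - (-64) = 98
k: (-16)·14 - 5·(-17) = -224 - (-85) = -139
KL × KM = (48, 98, -139)
|KL × KM| = √31229 ≈ 176.7173
area = ½ · 176.7173 ≈ 88.359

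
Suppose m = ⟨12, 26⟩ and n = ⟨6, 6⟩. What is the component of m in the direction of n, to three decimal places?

26.870

m · n = 12·6 + 26·6 = 72 + 156 = 228
|n| = √(36 + 36) = √72 ≈ 8.4853
comp_n m = 228 / √72 ≈ 26.870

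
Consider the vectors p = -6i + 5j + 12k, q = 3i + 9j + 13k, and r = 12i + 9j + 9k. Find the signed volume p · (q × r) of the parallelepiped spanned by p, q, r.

q × r:
i: 9·9 - 13·9 = 81 - 117 = -36
j: 13·12 - 3·9 = 156 - 27 = 129
k: 3·9 - 9·12 = 27 - 108 = -81
q × r = (-36, 129, -81)
p · (q × r) = (-6)·(-36) + 5·129 + 12·(-81) = 216 + 645 - 972 = -111

-111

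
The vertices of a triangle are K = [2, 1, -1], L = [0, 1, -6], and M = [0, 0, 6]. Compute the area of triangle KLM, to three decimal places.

12.298

KL = (-2, 0, -5),  KM = (-2, -1, 7)
i: 0·7 - (-5)·(-1) = 0 - 5 = -5
j: (-5)·(-2) - (-2)·7 = 10 - (-14) = 24
k: (-2)·(-1) - 0·(-2) = 2 - 0 = 2
KL × KM = (-5, 24, 2)
|KL × KM| = √605 ≈ 24.5967
area = ½ · 24.5967 ≈ 12.298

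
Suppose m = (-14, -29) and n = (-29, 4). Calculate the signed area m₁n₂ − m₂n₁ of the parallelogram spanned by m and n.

-897

(-14)·4 - (-29)·(-29) = -56 - 841 = -897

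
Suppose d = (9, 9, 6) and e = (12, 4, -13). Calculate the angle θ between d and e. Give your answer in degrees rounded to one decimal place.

75.0

d · e = 9·12 + 9·4 + 6·(-13) = 108 + 36 - 78 = 66
|d|² = 81 + 81 + 36 = 198,  |d| = √198 ≈ 14.071247
|e|² = 144 + 16 + 169 = 329,  |e| = √329 ≈ 18.138357
cos θ = 66 / (14.071247 · 18.138357) ≈ 0.25859
θ = arccos(0.25859) ≈ 75.0°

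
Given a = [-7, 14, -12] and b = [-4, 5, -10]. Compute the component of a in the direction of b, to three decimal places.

18.359

a · b = (-7)·(-4) + 14·5 + (-12)·(-10) = 28 + 70 + 120 = 218
|b| = √(16 + 25 + 100) = √141 ≈ 11.8743
comp_b a = 218 / √141 ≈ 18.359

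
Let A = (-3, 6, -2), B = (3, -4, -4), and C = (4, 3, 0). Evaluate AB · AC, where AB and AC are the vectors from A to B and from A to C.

AB = B − A = (6, -10, -2)
AC = C − A = (7, -3, 2)
AB · AC = 6·7 + (-10)·(-3) + (-2)·2 = 42 + 30 - 4 = 68

68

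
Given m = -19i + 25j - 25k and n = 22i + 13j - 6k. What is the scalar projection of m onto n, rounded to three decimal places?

2.172

m · n = (-19)·22 + 25·13 + (-25)·(-6) = -418 + 325 + 150 = 57
|n| = √(484 + 169 + 36) = √689 ≈ 26.2488
comp_n m = 57 / √689 ≈ 2.172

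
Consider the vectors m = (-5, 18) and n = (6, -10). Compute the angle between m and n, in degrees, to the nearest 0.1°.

m · n = (-5)·6 + 18·(-10) = -30 - 180 = -210
|m|² = 25 + 324 = 349,  |m| = √349 ≈ 18.681542
|n|² = 36 + 100 = 136,  |n| = √136 ≈ 11.661904
cos θ = -210 / (18.681542 · 11.661904) ≈ -0.96391
θ = arccos(-0.96391) ≈ 164.6°

164.6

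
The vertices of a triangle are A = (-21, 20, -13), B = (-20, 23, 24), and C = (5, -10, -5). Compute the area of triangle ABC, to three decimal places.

742.923

AB = (1, 3, 37),  AC = (26, -30, 8)
i: 3·8 - 37·(-30) = 24 - (-1110) = 1134
j: 37·26 - 1·8 = 962 - 8 = 954
k: 1·(-30) - 3·26 = -30 - 78 = -108
AB × AC = (1134, 954, -108)
|AB × AC| = √2207736 ≈ 1485.8452
area = ½ · 1485.8452 ≈ 742.923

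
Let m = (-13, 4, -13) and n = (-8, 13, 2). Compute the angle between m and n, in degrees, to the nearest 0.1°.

m · n = (-13)·(-8) + 4·13 + (-13)·2 = 104 + 52 - 26 = 130
|m|² = 169 + 16 + 169 = 354,  |m| = √354 ≈ 18.814888
|n|² = 64 + 169 + 4 = 237,  |n| = √237 ≈ 15.394804
cos θ = 130 / (18.814888 · 15.394804) ≈ 0.44882
θ = arccos(0.44882) ≈ 63.3°

63.3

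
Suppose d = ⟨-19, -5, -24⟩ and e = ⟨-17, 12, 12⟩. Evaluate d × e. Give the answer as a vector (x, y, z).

i: (-5)·12 - (-24)·12 = -60 - (-288) = 228
j: (-24)·(-17) - (-19)·12 = 408 - (-228) = 636
k: (-19)·12 - (-5)·(-17) = -228 - 85 = -313
d × e = (228, 636, -313)

(228, 636, -313)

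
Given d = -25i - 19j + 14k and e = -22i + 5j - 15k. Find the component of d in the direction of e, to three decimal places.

9.043

d · e = (-25)·(-22) + (-19)·5 + 14·(-15) = 550 - 95 - 210 = 245
|e| = √(484 + 25 + 225) = √734 ≈ 27.0924
comp_e d = 245 / √734 ≈ 9.043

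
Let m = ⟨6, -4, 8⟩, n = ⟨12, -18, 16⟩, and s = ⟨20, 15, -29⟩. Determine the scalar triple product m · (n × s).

n × s:
i: (-18)·(-29) - 16·15 = 522 - 240 = 282
j: 16·20 - 12·(-29) = 320 - (-348) = 668
k: 12·15 - (-18)·20 = 180 - (-360) = 540
n × s = (282, 668, 540)
m · (n × s) = 6·282 + (-4)·668 + 8·540 = 1692 - 2672 + 4320 = 3340

3340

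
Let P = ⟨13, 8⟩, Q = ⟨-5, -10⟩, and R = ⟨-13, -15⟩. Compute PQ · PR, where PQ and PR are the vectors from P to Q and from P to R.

PQ = Q − P = (-18, -18)
PR = R − P = (-26, -23)
PQ · PR = (-18)·(-26) + (-18)·(-23) = 468 + 414 = 882

882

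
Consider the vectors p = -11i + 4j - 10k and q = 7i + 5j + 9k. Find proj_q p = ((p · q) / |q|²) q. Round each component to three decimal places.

(-6.639, -4.742, -8.535)

p · q = (-11)·7 + 4·5 + (-10)·9 = -77 + 20 - 90 = -147
|q|² = 49 + 25 + 81 = 155
proj_q p = (-147/155) · (7, 5, 9) ≈ (-6.639, -4.742, -8.535)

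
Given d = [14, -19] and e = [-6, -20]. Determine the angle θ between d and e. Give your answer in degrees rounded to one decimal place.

53.1

d · e = 14·(-6) + (-19)·(-20) = -84 + 380 = 296
|d|² = 196 + 361 = 557,  |d| = √557 ≈ 23.600847
|e|² = 36 + 400 = 436,  |e| = √436 ≈ 20.880613
cos θ = 296 / (23.600847 · 20.880613) ≈ 0.60065
θ = arccos(0.60065) ≈ 53.1°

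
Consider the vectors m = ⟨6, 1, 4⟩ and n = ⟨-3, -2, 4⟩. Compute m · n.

m · n = 6·(-3) + 1·(-2) + 4·4 = -18 - 2 + 16 = -4

-4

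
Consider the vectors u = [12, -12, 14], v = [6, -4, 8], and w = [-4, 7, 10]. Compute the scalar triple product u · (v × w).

v × w:
i: (-4)·10 - 8·7 = -40 - 56 = -96
j: 8·(-4) - 6·10 = -32 - 60 = -92
k: 6·7 - (-4)·(-4) = 42 - 16 = 26
v × w = (-96, -92, 26)
u · (v × w) = 12·(-96) + (-12)·(-92) + 14·26 = -1152 + 1104 + 364 = 316

316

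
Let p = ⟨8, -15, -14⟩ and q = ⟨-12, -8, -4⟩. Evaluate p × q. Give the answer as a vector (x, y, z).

i: (-15)·(-4) - (-14)·(-8) = 60 - 112 = -52
j: (-14)·(-12) - 8·(-4) = 168 - (-32) = 200
k: 8·(-8) - (-15)·(-12) = -64 - 180 = -244
p × q = (-52, 200, -244)

(-52, 200, -244)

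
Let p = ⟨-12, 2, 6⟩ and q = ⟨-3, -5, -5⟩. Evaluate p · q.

-4

p · q = (-12)·(-3) + 2·(-5) + 6·(-5) = 36 - 10 - 30 = -4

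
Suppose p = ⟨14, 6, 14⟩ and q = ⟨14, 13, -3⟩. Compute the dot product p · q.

232

p · q = 14·14 + 6·13 + 14·(-3) = 196 + 78 - 42 = 232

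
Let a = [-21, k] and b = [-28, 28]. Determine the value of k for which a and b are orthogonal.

a · b = (-21)·(-28) + k·28 = 588 + 28k
Set equal to 0: 28k = -588, so k = -21.

-21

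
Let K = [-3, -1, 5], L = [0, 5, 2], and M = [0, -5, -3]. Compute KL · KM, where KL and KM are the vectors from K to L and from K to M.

9

KL = L − K = (3, 6, -3)
KM = M − K = (3, -4, -8)
KL · KM = 3·3 + 6·(-4) + (-3)·(-8) = 9 - 24 + 24 = 9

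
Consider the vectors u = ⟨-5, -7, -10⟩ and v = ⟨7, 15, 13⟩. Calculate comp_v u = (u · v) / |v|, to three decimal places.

-12.828

u · v = (-5)·7 + (-7)·15 + (-10)·13 = -35 - 105 - 130 = -270
|v| = √(49 + 225 + 169) = √443 ≈ 21.0476
comp_v u = -270 / √443 ≈ -12.828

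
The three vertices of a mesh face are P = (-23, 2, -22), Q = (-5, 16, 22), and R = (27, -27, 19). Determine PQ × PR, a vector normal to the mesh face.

(1850, 1462, -1222)

PQ = (18, 14, 44)
PR = (50, -29, 41)
i: 14·41 - 44·(-29) = 574 - (-1276) = 1850
j: 44·50 - 18·41 = 2200 - 738 = 1462
k: 18·(-29) - 14·50 = -522 - 700 = -1222
PQ × PR = (1850, 1462, -1222)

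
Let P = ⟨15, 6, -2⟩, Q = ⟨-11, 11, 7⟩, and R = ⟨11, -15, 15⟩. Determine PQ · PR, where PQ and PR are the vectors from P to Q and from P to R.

PQ = Q − P = (-26, 5, 9)
PR = R − P = (-4, -21, 17)
PQ · PR = (-26)·(-4) + 5·(-21) + 9·17 = 104 - 105 + 153 = 152

152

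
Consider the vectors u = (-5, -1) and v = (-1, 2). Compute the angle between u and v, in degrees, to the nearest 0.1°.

u · v = (-5)·(-1) + (-1)·2 = 5 - 2 = 3
|u|² = 25 + 1 = 26,  |u| = √26 ≈ 5.099020
|v|² = 1 + 4 = 5,  |v| = √5 ≈ 2.236068
cos θ = 3 / (5.099020 · 2.236068) ≈ 0.26312
θ = arccos(0.26312) ≈ 74.7°

74.7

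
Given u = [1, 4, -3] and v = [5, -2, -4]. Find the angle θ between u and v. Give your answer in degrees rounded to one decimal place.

74.7

u · v = 1·5 + 4·(-2) + (-3)·(-4) = 5 - 8 + 12 = 9
|u|² = 1 + 16 + 9 = 26,  |u| = √26 ≈ 5.099020
|v|² = 25 + 4 + 16 = 45,  |v| = √45 ≈ 6.708204
cos θ = 9 / (5.099020 · 6.708204) ≈ 0.26312
θ = arccos(0.26312) ≈ 74.7°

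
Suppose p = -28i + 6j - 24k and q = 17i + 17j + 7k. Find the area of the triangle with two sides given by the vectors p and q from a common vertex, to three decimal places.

i: 6·7 - (-24)·17 = 42 - (-408) = 450
j: (-24)·17 - (-28)·7 = -408 - (-196) = -212
k: (-28)·17 - 6·17 = -476 - 102 = -578
p × q = (450, -212, -578)
|p × q| = √(450² + (-212)² + (-578)²) = √581528 ≈ 762.5798
area = ½ · 762.5798 ≈ 381.290

381.290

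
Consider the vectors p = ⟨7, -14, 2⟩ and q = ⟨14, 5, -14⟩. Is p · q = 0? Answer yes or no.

p · q = 7·14 + (-14)·5 + 2·(-14) = 98 - 70 - 28 = 0
Zero, so the vectors are orthogonal.

yes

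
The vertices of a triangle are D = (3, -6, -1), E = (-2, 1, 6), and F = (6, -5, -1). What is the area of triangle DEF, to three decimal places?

17.073

DE = (-5, 7, 7),  DF = (3, 1, 0)
i: 7·0 - 7·1 = 0 - 7 = -7
j: 7·3 - (-5)·0 = 21 - 0 = 21
k: (-5)·1 - 7·3 = -5 - 21 = -26
DE × DF = (-7, 21, -26)
|DE × DF| = √1166 ≈ 34.1467
area = ½ · 34.1467 ≈ 17.073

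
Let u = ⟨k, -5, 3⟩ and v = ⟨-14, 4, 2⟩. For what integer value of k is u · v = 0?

-1

u · v = k·(-14) + (-5)·4 + 3·2 = -14 - 14k
Set equal to 0: -14k = 14, so k = -1.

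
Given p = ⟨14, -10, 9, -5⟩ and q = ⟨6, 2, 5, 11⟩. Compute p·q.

54

p · q = 14·6 + (-10)·2 + 9·5 + (-5)·11 = 84 - 20 + 45 - 55 = 54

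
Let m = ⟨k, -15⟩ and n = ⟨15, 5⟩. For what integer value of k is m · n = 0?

5

m · n = k·15 + (-15)·5 = -75 + 15k
Set equal to 0: 15k = 75, so k = 5.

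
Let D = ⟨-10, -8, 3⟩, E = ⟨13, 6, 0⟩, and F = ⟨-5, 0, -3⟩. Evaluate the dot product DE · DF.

245

DE = E − D = (23, 14, -3)
DF = F − D = (5, 8, -6)
DE · DF = 23·5 + 14·8 + (-3)·(-6) = 115 + 112 + 18 = 245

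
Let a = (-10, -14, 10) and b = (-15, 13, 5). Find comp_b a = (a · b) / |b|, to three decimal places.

a · b = (-10)·(-15) + (-14)·13 + 10·5 = 150 - 182 + 50 = 18
|b| = √(225 + 169 + 25) = √419 ≈ 20.4695
comp_b a = 18 / √419 ≈ 0.879

0.879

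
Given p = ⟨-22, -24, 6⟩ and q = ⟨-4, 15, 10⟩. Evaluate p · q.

-212

p · q = (-22)·(-4) + (-24)·15 + 6·10 = 88 - 360 + 60 = -212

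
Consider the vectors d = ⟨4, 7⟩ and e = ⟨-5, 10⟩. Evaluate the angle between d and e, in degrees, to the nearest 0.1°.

d · e = 4·(-5) + 7·10 = -20 + 70 = 50
|d|² = 16 + 49 = 65,  |d| = √65 ≈ 8.062258
|e|² = 25 + 100 = 125,  |e| = √125 ≈ 11.180340
cos θ = 50 / (8.062258 · 11.180340) ≈ 0.55470
θ = arccos(0.55470) ≈ 56.3°

56.3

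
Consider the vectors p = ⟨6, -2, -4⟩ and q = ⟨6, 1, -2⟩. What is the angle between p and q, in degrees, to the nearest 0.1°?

p · q = 6·6 + (-2)·1 + (-4)·(-2) = 36 - 2 + 8 = 42
|p|² = 36 + 4 + 16 = 56,  |p| = √56 ≈ 7.483315
|q|² = 36 + 1 + 4 = 41,  |q| = √41 ≈ 6.403124
cos θ = 42 / (7.483315 · 6.403124) ≈ 0.87652
θ = arccos(0.87652) ≈ 28.8°

28.8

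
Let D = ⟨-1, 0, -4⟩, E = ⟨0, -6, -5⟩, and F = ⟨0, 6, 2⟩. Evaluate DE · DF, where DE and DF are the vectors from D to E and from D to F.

-41

DE = E − D = (1, -6, -1)
DF = F − D = (1, 6, 6)
DE · DF = 1·1 + (-6)·6 + (-1)·6 = 1 - 36 - 6 = -41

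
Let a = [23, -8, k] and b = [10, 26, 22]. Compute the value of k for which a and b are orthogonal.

-1

a · b = 23·10 + (-8)·26 + k·22 = 22 + 22k
Set equal to 0: 22k = -22, so k = -1.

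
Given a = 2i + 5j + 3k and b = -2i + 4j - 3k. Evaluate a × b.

(-27, 0, 18)

i: 5·(-3) - 3·4 = -15 - 12 = -27
j: 3·(-2) - 2·(-3) = -6 - (-6) = 0
k: 2·4 - 5·(-2) = 8 - (-10) = 18
a × b = (-27, 0, 18)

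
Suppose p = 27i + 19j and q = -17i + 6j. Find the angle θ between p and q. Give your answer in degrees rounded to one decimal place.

125.4

p · q = 27·(-17) + 19·6 = -459 + 114 = -345
|p|² = 729 + 361 = 1090,  |p| = √1090 ≈ 33.015148
|q|² = 289 + 36 = 325,  |q| = √325 ≈ 18.027756
cos θ = -345 / (33.015148 · 18.027756) ≈ -0.57965
θ = arccos(-0.57965) ≈ 125.4°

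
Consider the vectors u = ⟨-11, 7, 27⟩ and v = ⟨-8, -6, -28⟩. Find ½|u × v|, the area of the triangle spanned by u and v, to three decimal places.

i: 7·(-28) - 27·(-6) = -196 - (-162) = -34
j: 27·(-8) - (-11)·(-28) = -216 - 308 = -524
k: (-11)·(-6) - 7·(-8) = 66 - (-56) = 122
u × v = (-34, -524, 122)
|u × v| = √((-34)² + (-524)² + 122²) = √290616 ≈ 539.0881
area = ½ · 539.0881 ≈ 269.544

269.544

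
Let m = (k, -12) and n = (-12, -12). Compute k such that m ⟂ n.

m · n = k·(-12) + (-12)·(-12) = 144 - 12k
Set equal to 0: -12k = -144, so k = 12.

12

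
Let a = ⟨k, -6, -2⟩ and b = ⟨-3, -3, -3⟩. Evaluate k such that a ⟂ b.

a · b = k·(-3) + (-6)·(-3) + (-2)·(-3) = 24 - 3k
Set equal to 0: -3k = -24, so k = 8.

8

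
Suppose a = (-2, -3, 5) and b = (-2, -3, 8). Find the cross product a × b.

(-9, 6, 0)

i: (-3)·8 - 5·(-3) = -24 - (-15) = -9
j: 5·(-2) - (-2)·8 = -10 - (-16) = 6
k: (-2)·(-3) - (-3)·(-2) = 6 - 6 = 0
a × b = (-9, 6, 0)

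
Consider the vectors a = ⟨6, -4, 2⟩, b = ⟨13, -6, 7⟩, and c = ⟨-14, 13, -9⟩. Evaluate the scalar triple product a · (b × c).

-128

b × c:
i: (-6)·(-9) - 7·13 = 54 - 91 = -37
j: 7·(-14) - 13·(-9) = -98 - (-117) = 19
k: 13·13 - (-6)·(-14) = 169 - 84 = 85
b × c = (-37, 19, 85)
a · (b × c) = 6·(-37) + (-4)·19 + 2·85 = -222 - 76 + 170 = -128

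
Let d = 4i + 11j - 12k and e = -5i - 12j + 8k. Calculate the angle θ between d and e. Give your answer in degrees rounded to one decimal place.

165.7

d · e = 4·(-5) + 11·(-12) + (-12)·8 = -20 - 132 - 96 = -248
|d|² = 16 + 121 + 144 = 281,  |d| = √281 ≈ 16.763055
|e|² = 25 + 144 + 64 = 233,  |e| = √233 ≈ 15.264338
cos θ = -248 / (16.763055 · 15.264338) ≈ -0.96922
θ = arccos(-0.96922) ≈ 165.7°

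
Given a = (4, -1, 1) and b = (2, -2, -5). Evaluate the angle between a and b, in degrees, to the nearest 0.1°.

78.2

a · b = 4·2 + (-1)·(-2) + 1·(-5) = 8 + 2 - 5 = 5
|a|² = 16 + 1 + 1 = 18,  |a| = √18 ≈ 4.242641
|b|² = 4 + 4 + 25 = 33,  |b| = √33 ≈ 5.744563
cos θ = 5 / (4.242641 · 5.744563) ≈ 0.20515
θ = arccos(0.20515) ≈ 78.2°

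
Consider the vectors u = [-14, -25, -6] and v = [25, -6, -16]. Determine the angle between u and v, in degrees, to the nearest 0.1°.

96.7

u · v = (-14)·25 + (-25)·(-6) + (-6)·(-16) = -350 + 150 + 96 = -104
|u|² = 196 + 625 + 36 = 857,  |u| = √857 ≈ 29.274562
|v|² = 625 + 36 + 256 = 917,  |v| = √917 ≈ 30.282008
cos θ = -104 / (29.274562 · 30.282008) ≈ -0.11732
θ = arccos(-0.11732) ≈ 96.7°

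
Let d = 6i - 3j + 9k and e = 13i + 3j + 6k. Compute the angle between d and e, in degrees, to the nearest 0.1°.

d · e = 6·13 + (-3)·3 + 9·6 = 78 - 9 + 54 = 123
|d|² = 36 + 9 + 81 = 126,  |d| = √126 ≈ 11.224972
|e|² = 169 + 9 + 36 = 214,  |e| = √214 ≈ 14.628739
cos θ = 123 / (11.224972 · 14.628739) ≈ 0.74905
θ = arccos(0.74905) ≈ 41.5°

41.5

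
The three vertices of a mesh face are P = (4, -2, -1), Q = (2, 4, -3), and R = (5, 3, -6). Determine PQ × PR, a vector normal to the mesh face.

(-20, -12, -16)

PQ = (-2, 6, -2)
PR = (1, 5, -5)
i: 6·(-5) - (-2)·5 = -30 - (-10) = -20
j: (-2)·1 - (-2)·(-5) = -2 - 10 = -12
k: (-2)·5 - 6·1 = -10 - 6 = -16
PQ × PR = (-20, -12, -16)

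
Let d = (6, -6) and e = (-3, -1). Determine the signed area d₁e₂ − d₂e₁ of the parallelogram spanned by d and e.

6·(-1) - (-6)·(-3) = -6 - 18 = -24

-24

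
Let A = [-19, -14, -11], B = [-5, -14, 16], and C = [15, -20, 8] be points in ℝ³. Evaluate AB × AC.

(162, 652, -84)

AB = (14, 0, 27)
AC = (34, -6, 19)
i: 0·19 - 27·(-6) = 0 - (-162) = 162
j: 27·34 - 14·19 = 918 - 266 = 652
k: 14·(-6) - 0·34 = -84 - 0 = -84
AB × AC = (162, 652, -84)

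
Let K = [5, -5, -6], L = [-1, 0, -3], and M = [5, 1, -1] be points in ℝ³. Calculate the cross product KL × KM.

KL = (-6, 5, 3)
KM = (0, 6, 5)
i: 5·5 - 3·6 = 25 - 18 = 7
j: 3·0 - (-6)·5 = 0 - (-30) = 30
k: (-6)·6 - 5·0 = -36 - 0 = -36
KL × KM = (7, 30, -36)

(7, 30, -36)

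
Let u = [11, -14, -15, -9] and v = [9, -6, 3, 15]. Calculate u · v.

3

u · v = 11·9 + (-14)·(-6) + (-15)·3 + (-9)·15 = 99 + 84 - 45 - 135 = 3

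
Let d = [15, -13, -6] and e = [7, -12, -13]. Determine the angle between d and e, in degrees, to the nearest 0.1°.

30.8

d · e = 15·7 + (-13)·(-12) + (-6)·(-13) = 105 + 156 + 78 = 339
|d|² = 225 + 169 + 36 = 430,  |d| = √430 ≈ 20.736441
|e|² = 49 + 144 + 169 = 362,  |e| = √362 ≈ 19.026298
cos θ = 339 / (20.736441 · 19.026298) ≈ 0.85923
θ = arccos(0.85923) ≈ 30.8°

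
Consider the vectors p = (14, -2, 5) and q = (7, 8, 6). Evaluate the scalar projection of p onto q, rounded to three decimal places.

9.175

p · q = 14·7 + (-2)·8 + 5·6 = 98 - 16 + 30 = 112
|q| = √(49 + 64 + 36) = √149 ≈ 12.2066
comp_q p = 112 / √149 ≈ 9.175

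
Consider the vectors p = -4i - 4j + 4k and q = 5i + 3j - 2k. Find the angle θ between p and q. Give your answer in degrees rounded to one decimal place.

p · q = (-4)·5 + (-4)·3 + 4·(-2) = -20 - 12 - 8 = -40
|p|² = 16 + 16 + 16 = 48,  |p| = √48 ≈ 6.928203
|q|² = 25 + 9 + 4 = 38,  |q| = √38 ≈ 6.164414
cos θ = -40 / (6.928203 · 6.164414) ≈ -0.93659
θ = arccos(-0.93659) ≈ 159.5°

159.5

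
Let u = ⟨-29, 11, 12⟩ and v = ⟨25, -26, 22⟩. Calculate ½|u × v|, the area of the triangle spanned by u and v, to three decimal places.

595.021

i: 11·22 - 12·(-26) = 242 - (-312) = 554
j: 12·25 - (-29)·22 = 300 - (-638) = 938
k: (-29)·(-26) - 11·25 = 754 - 275 = 479
u × v = (554, 938, 479)
|u × v| = √(554² + 938² + 479²) = √1416201 ≈ 1190.0424
area = ½ · 1190.0424 ≈ 595.021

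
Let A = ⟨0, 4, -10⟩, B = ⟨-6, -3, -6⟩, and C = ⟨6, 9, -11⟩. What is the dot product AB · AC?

AB = B − A = (-6, -7, 4)
AC = C − A = (6, 5, -1)
AB · AC = (-6)·6 + (-7)·5 + 4·(-1) = -36 - 35 - 4 = -75

-75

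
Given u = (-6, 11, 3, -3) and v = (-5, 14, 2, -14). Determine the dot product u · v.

u · v = (-6)·(-5) + 11·14 + 3·2 + (-3)·(-14) = 30 + 154 + 6 + 42 = 232

232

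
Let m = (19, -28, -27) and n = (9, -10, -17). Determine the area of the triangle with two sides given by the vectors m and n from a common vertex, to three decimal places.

114.761

i: (-28)·(-17) - (-27)·(-10) = 476 - 270 = 206
j: (-27)·9 - 19·(-17) = -243 - (-323) = 80
k: 19·(-10) - (-28)·9 = -190 - (-252) = 62
m × n = (206, 80, 62)
|m × n| = √(206² + 80² + 62²) = √52680 ≈ 229.5212
area = ½ · 229.5212 ≈ 114.761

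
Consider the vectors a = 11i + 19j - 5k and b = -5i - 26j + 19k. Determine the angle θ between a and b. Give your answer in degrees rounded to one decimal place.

151.4

a · b = 11·(-5) + 19·(-26) + (-5)·19 = -55 - 494 - 95 = -644
|a|² = 121 + 361 + 25 = 507,  |a| = √507 ≈ 22.516660
|b|² = 25 + 676 + 361 = 1062,  |b| = √1062 ≈ 32.588341
cos θ = -644 / (22.516660 · 32.588341) ≈ -0.87765
θ = arccos(-0.87765) ≈ 151.4°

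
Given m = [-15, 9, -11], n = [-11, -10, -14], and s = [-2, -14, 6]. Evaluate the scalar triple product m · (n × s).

3212

n × s:
i: (-10)·6 - (-14)·(-14) = -60 - 196 = -256
j: (-14)·(-2) - (-11)·6 = 28 - (-66) = 94
k: (-11)·(-14) - (-10)·(-2) = 154 - 20 = 134
n × s = (-256, 94, 134)
m · (n × s) = (-15)·(-256) + 9·94 + (-11)·134 = 3840 + 846 - 1474 = 3212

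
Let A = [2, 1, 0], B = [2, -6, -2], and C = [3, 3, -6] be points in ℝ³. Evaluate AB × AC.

(46, -2, 7)

AB = (0, -7, -2)
AC = (1, 2, -6)
i: (-7)·(-6) - (-2)·2 = 42 - (-4) = 46
j: (-2)·1 - 0·(-6) = -2 - 0 = -2
k: 0·2 - (-7)·1 = 0 - (-7) = 7
AB × AC = (46, -2, 7)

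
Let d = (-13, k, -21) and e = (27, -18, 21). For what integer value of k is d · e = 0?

d · e = (-13)·27 + k·(-18) + (-21)·21 = -792 - 18k
Set equal to 0: -18k = 792, so k = -44.

-44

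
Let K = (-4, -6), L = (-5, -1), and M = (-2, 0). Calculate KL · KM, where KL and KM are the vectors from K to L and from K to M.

KL = L − K = (-1, 5)
KM = M − K = (2, 6)
KL · KM = (-1)·2 + 5·6 = -2 + 30 = 28

28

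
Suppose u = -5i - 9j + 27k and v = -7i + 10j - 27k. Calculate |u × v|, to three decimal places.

344.201

i: (-9)·(-27) - 27·10 = 243 - 270 = -27
j: 27·(-7) - (-5)·(-27) = -189 - 135 = -324
k: (-5)·10 - (-9)·(-7) = -50 - 63 = -113
u × v = (-27, -324, -113)
|u × v| = √((-27)² + (-324)² + (-113)²) = √118474 ≈ 344.2005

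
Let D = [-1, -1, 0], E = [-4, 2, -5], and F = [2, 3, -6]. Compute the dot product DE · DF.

DE = E − D = (-3, 3, -5)
DF = F − D = (3, 4, -6)
DE · DF = (-3)·3 + 3·4 + (-5)·(-6) = -9 + 12 + 30 = 33

33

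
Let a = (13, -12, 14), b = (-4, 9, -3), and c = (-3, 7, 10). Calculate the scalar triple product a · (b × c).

b × c:
i: 9·10 - (-3)·7 = 90 - (-21) = 111
j: (-3)·(-3) - (-4)·10 = 9 - (-40) = 49
k: (-4)·7 - 9·(-3) = -28 - (-27) = -1
b × c = (111, 49, -1)
a · (b × c) = 13·111 + (-12)·49 + 14·(-1) = 1443 - 588 - 14 = 841

841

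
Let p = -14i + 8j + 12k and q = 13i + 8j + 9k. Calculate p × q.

(-24, 282, -216)

i: 8·9 - 12·8 = 72 - 96 = -24
j: 12·13 - (-14)·9 = 156 - (-126) = 282
k: (-14)·8 - 8·13 = -112 - 104 = -216
p × q = (-24, 282, -216)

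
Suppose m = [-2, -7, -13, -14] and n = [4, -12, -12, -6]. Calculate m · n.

316

m · n = (-2)·4 + (-7)·(-12) + (-13)·(-12) + (-14)·(-6) = -8 + 84 + 156 + 84 = 316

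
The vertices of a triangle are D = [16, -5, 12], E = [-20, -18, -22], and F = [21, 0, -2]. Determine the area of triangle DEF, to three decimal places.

384.514

DE = (-36, -13, -34),  DF = (5, 5, -14)
i: (-13)·(-14) - (-34)·5 = 182 - (-170) = 352
j: (-34)·5 - (-36)·(-14) = -170 - 504 = -674
k: (-36)·5 - (-13)·5 = -180 - (-65) = -115
DE × DF = (352, -674, -115)
|DE × DF| = √591405 ≈ 769.0286
area = ½ · 769.0286 ≈ 384.514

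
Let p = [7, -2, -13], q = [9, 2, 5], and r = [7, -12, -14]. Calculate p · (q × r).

1488

q × r:
i: 2·(-14) - 5·(-12) = -28 - (-60) = 32
j: 5·7 - 9·(-14) = 35 - (-126) = 161
k: 9·(-12) - 2·7 = -108 - 14 = -122
q × r = (32, 161, -122)
p · (q × r) = 7·32 + (-2)·161 + (-13)·(-122) = 224 - 322 + 1586 = 1488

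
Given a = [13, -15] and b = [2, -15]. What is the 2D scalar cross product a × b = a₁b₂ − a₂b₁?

-165

13·(-15) - (-15)·2 = -195 - (-30) = -165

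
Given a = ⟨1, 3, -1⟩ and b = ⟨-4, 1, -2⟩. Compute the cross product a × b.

(-5, 6, 13)

i: 3·(-2) - (-1)·1 = -6 - (-1) = -5
j: (-1)·(-4) - 1·(-2) = 4 - (-2) = 6
k: 1·1 - 3·(-4) = 1 - (-12) = 13
a × b = (-5, 6, 13)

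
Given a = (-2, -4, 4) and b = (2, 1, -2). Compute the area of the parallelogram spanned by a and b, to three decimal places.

8.246

i: (-4)·(-2) - 4·1 = 8 - 4 = 4
j: 4·2 - (-2)·(-2) = 8 - 4 = 4
k: (-2)·1 - (-4)·2 = -2 - (-8) = 6
a × b = (4, 4, 6)
|a × b| = √(4² + 4² + 6²) = √68 ≈ 8.2462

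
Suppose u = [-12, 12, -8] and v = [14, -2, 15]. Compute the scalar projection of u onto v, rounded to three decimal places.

u · v = (-12)·14 + 12·(-2) + (-8)·15 = -168 - 24 - 120 = -312
|v| = √(196 + 4 + 225) = √425 ≈ 20.6155
comp_v u = -312 / √425 ≈ -15.134

-15.134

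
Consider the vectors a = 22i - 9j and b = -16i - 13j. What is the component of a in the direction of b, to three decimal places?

-11.399

a · b = 22·(-16) + (-9)·(-13) = -352 + 117 = -235
|b| = √(256 + 169) = √425 ≈ 20.6155
comp_b a = -235 / √425 ≈ -11.399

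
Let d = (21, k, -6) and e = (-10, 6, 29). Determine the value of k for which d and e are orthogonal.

64

d · e = 21·(-10) + k·6 + (-6)·29 = -384 + 6k
Set equal to 0: 6k = 384, so k = 64.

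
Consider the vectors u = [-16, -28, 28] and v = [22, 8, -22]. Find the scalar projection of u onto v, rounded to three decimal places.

u · v = (-16)·22 + (-28)·8 + 28·(-22) = -352 - 224 - 616 = -1192
|v| = √(484 + 64 + 484) = √1032 ≈ 32.1248
comp_v u = -1192 / √1032 ≈ -37.105

-37.105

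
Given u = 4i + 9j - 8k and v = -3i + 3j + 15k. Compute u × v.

i: 9·15 - (-8)·3 = 135 - (-24) = 159
j: (-8)·(-3) - 4·15 = 24 - 60 = -36
k: 4·3 - 9·(-3) = 12 - (-27) = 39
u × v = (159, -36, 39)

(159, -36, 39)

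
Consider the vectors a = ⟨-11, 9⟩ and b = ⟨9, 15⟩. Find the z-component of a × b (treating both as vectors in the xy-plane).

-246

(-11)·15 - 9·9 = -165 - 81 = -246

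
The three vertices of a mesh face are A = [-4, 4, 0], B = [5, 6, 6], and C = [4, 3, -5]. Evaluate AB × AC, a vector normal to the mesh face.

(-4, 93, -25)

AB = (9, 2, 6)
AC = (8, -1, -5)
i: 2·(-5) - 6·(-1) = -10 - (-6) = -4
j: 6·8 - 9·(-5) = 48 - (-45) = 93
k: 9·(-1) - 2·8 = -9 - 16 = -25
AB × AC = (-4, 93, -25)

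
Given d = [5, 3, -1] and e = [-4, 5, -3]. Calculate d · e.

-2

d · e = 5·(-4) + 3·5 + (-1)·(-3) = -20 + 15 + 3 = -2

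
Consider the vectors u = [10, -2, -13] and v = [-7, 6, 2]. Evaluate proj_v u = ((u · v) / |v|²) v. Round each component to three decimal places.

u · v = 10·(-7) + (-2)·6 + (-13)·2 = -70 - 12 - 26 = -108
|v|² = 49 + 36 + 4 = 89
proj_v u = (-108/89) · (-7, 6, 2) ≈ (8.494, -7.281, -2.427)

(8.494, -7.281, -2.427)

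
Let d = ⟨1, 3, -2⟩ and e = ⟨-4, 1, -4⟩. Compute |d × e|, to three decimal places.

20.322

i: 3·(-4) - (-2)·1 = -12 - (-2) = -10
j: (-2)·(-4) - 1·(-4) = 8 - (-4) = 12
k: 1·1 - 3·(-4) = 1 - (-12) = 13
d × e = (-10, 12, 13)
|d × e| = √((-10)² + 12² + 13²) = √413 ≈ 20.3224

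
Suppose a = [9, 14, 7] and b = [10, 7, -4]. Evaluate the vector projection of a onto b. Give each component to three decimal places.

a · b = 9·10 + 14·7 + 7·(-4) = 90 + 98 - 28 = 160
|b|² = 100 + 49 + 16 = 165
proj_b a = (160/165) · (10, 7, -4) ≈ (9.697, 6.788, -3.879)

(9.697, 6.788, -3.879)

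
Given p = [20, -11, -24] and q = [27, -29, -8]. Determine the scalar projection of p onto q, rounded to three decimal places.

p · q = 20·27 + (-11)·(-29) + (-24)·(-8) = 540 + 319 + 192 = 1051
|q| = √(729 + 841 + 64) = √1634 ≈ 40.4228
comp_q p = 1051 / √1634 ≈ 26.000

26.000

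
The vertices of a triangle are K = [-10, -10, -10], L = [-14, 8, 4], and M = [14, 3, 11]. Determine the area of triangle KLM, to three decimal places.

KL = (-4, 18, 14),  KM = (24, 13, 21)
i: 18·21 - 14·13 = 378 - 182 = 196
j: 14·24 - (-4)·21 = 336 - (-84) = 420
k: (-4)·13 - 18·24 = -52 - 432 = -484
KL × KM = (196, 420, -484)
|KL × KM| = √449072 ≈ 670.1283
area = ½ · 670.1283 ≈ 335.064

335.064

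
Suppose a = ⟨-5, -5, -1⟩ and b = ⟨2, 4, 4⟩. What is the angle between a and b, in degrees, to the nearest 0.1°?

142.5

a · b = (-5)·2 + (-5)·4 + (-1)·4 = -10 - 20 - 4 = -34
|a|² = 25 + 25 + 1 = 51,  |a| = √51 ≈ 7.141428
|b|² = 4 + 16 + 16 = 36,  |b| = √36 ≈ 6.000000
cos θ = -34 / (7.141428 · 6.000000) ≈ -0.79349
θ = arccos(-0.79349) ≈ 142.5°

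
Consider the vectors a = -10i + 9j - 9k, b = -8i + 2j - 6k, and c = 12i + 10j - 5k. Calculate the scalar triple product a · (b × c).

-572

b × c:
i: 2·(-5) - (-6)·10 = -10 - (-60) = 50
j: (-6)·12 - (-8)·(-5) = -72 - 40 = -112
k: (-8)·10 - 2·12 = -80 - 24 = -104
b × c = (50, -112, -104)
a · (b × c) = (-10)·50 + 9·(-112) + (-9)·(-104) = -500 - 1008 + 936 = -572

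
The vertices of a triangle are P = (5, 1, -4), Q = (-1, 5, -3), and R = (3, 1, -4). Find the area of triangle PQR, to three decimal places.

PQ = (-6, 4, 1),  PR = (-2, 0, 0)
i: 4·0 - 1·0 = 0 - 0 = 0
j: 1·(-2) - (-6)·0 = -2 - 0 = -2
k: (-6)·0 - 4·(-2) = 0 - (-8) = 8
PQ × PR = (0, -2, 8)
|PQ × PR| = √68 ≈ 8.2462
area = ½ · 8.2462 ≈ 4.123

4.123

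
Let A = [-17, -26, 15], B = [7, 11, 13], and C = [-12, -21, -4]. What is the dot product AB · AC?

AB = B − A = (24, 37, -2)
AC = C − A = (5, 5, -19)
AB · AC = 24·5 + 37·5 + (-2)·(-19) = 120 + 185 + 38 = 343

343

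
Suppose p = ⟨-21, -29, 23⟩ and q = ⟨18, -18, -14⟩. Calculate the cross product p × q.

(820, 120, 900)

i: (-29)·(-14) - 23·(-18) = 406 - (-414) = 820
j: 23·18 - (-21)·(-14) = 414 - 294 = 120
k: (-21)·(-18) - (-29)·18 = 378 - (-522) = 900
p × q = (820, 120, 900)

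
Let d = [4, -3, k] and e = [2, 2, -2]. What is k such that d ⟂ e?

d · e = 4·2 + (-3)·2 + k·(-2) = 2 - 2k
Set equal to 0: -2k = -2, so k = 1.

1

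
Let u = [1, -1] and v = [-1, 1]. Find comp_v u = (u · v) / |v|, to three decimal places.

-1.414

u · v = 1·(-1) + (-1)·1 = -1 - 1 = -2
|v| = √(1 + 1) = √2 ≈ 1.4142
comp_v u = -2 / √2 ≈ -1.414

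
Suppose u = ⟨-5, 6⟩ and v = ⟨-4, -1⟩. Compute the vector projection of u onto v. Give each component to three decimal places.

u · v = (-5)·(-4) + 6·(-1) = 20 - 6 = 14
|v|² = 16 + 1 = 17
proj_v u = (14/17) · (-4, -1) ≈ (-3.294, -0.824)

(-3.294, -0.824)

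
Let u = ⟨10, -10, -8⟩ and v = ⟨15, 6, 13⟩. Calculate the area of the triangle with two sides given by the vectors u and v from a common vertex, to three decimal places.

168.318

i: (-10)·13 - (-8)·6 = -130 - (-48) = -82
j: (-8)·15 - 10·13 = -120 - 130 = -250
k: 10·6 - (-10)·15 = 60 - (-150) = 210
u × v = (-82, -250, 210)
|u × v| = √((-82)² + (-250)² + 210²) = √113324 ≈ 336.6363
area = ½ · 336.6363 ≈ 168.318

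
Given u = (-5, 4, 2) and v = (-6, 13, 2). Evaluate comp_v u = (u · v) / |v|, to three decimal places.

5.949

u · v = (-5)·(-6) + 4·13 + 2·2 = 30 + 52 + 4 = 86
|v| = √(36 + 169 + 4) = √209 ≈ 14.4568
comp_v u = 86 / √209 ≈ 5.949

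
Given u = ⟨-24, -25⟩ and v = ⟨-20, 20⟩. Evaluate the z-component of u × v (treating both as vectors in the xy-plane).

(-24)·20 - (-25)·(-20) = -480 - 500 = -980

-980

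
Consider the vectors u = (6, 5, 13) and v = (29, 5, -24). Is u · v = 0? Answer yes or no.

no

u · v = 6·29 + 5·5 + 13·(-24) = 174 + 25 - 312 = -113
Nonzero, so the vectors are not orthogonal.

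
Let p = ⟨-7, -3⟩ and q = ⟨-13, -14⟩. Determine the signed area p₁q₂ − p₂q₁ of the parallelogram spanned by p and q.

(-7)·(-14) - (-3)·(-13) = 98 - 39 = 59

59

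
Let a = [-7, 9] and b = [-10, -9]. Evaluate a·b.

-11

a · b = (-7)·(-10) + 9·(-9) = 70 - 81 = -11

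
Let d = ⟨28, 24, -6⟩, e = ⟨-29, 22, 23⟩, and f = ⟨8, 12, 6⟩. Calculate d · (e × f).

e × f:
i: 22·6 - 23·12 = 132 - 276 = -144
j: 23·8 - (-29)·6 = 184 - (-174) = 358
k: (-29)·12 - 22·8 = -348 - 176 = -524
e × f = (-144, 358, -524)
d · (e × f) = 28·(-144) + 24·358 + (-6)·(-524) = -4032 + 8592 + 3144 = 7704

7704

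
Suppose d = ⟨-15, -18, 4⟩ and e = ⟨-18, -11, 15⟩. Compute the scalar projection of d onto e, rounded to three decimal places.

d · e = (-15)·(-18) + (-18)·(-11) + 4·15 = 270 + 198 + 60 = 528
|e| = √(324 + 121 + 225) = √670 ≈ 25.8844
comp_e d = 528 / √670 ≈ 20.398

20.398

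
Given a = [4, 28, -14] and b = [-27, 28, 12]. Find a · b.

508

a · b = 4·(-27) + 28·28 + (-14)·12 = -108 + 784 - 168 = 508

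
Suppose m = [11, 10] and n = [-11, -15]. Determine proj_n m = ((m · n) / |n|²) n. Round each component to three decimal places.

m · n = 11·(-11) + 10·(-15) = -121 - 150 = -271
|n|² = 121 + 225 = 346
proj_n m = (-271/346) · (-11, -15) ≈ (8.616, 11.749)

(8.616, 11.749)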